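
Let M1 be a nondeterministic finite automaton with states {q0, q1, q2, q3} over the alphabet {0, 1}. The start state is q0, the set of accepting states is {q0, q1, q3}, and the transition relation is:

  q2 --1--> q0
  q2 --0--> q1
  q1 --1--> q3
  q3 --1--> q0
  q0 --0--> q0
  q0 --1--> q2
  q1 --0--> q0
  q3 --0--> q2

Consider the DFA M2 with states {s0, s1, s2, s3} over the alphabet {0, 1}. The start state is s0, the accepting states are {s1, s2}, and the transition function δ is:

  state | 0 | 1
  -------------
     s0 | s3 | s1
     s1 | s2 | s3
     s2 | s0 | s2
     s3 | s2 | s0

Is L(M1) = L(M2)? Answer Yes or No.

No

The empty string ε is accepted by M1 but rejected by M2.
So L(M1) ≠ L(M2).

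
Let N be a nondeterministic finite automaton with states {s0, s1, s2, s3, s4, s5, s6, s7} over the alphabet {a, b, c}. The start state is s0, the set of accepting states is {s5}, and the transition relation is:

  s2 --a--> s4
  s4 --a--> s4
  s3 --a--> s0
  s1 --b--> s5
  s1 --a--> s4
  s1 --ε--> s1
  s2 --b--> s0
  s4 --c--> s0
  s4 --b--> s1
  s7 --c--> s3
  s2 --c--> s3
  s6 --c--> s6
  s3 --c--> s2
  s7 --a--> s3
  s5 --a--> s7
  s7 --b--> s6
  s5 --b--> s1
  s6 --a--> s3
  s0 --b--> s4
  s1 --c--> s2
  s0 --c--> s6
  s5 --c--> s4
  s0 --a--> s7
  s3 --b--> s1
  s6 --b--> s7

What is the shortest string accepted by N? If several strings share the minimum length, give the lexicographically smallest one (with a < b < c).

A breadth-first search from s0 reaches an accepting state first via the path s0 → s4 → s1 → s5 on input bbb.
No string of length < 3 is accepted (BFS exhausts all shorter strings without reaching an accepting state), and bbb is the lexicographically least accepting string of length 3.

bbb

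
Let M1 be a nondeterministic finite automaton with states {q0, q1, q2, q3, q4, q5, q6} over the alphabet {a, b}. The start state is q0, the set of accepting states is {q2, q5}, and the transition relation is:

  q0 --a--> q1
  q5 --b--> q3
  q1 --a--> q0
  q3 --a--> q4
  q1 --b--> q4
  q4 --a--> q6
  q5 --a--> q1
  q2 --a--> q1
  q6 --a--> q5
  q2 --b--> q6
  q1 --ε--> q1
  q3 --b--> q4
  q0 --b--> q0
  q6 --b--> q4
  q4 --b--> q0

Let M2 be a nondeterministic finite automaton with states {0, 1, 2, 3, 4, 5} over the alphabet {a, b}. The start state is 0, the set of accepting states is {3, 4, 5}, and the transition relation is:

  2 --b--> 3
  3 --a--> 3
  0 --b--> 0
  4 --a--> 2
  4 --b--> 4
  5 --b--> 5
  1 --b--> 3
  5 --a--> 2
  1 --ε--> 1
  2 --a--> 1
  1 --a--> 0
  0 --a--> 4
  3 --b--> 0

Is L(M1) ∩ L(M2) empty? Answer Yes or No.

The string aaabaa is accepted by both M1 and M2.
Hence L(M1) ∩ L(M2) ≠ ∅.

No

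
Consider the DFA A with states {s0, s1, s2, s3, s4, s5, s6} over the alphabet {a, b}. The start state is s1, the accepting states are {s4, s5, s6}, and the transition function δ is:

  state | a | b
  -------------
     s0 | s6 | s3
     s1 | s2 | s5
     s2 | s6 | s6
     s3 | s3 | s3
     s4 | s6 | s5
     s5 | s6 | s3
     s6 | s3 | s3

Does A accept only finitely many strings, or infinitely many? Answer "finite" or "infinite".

finite

The useful states (reachable from s1 and able to reach an accepting state) are {s1, s2, s5, s6}.
Restricted to these states the transition graph has no cycle, so every accepting path has bounded length and L is finite.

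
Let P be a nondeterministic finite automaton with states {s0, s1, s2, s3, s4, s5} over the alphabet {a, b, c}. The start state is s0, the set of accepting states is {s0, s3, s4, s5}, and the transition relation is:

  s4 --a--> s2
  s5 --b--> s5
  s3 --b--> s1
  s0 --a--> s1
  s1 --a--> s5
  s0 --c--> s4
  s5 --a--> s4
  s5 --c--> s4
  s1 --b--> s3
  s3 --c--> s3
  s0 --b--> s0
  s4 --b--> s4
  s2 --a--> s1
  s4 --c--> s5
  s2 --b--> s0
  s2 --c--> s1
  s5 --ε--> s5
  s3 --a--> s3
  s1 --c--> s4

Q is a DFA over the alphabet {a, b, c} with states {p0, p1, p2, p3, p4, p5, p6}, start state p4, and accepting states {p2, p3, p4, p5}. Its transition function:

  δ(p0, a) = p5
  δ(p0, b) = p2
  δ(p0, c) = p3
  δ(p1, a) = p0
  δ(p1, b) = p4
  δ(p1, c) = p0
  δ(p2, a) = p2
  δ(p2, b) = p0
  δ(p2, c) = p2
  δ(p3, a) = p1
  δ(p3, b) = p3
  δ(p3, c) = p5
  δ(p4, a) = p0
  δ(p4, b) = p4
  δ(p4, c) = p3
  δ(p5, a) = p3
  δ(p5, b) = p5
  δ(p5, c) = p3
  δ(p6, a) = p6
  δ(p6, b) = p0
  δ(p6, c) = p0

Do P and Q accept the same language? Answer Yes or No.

Exploring the product automaton P × Q from the start pair (s0, p4), following both machines on each input symbol, reaches 6 state pairs: (s0, p4), (s1, p0), (s4, p3), (s5, p5), (s3, p2), (s2, p1).
P accepts in {s0, s3, s4, s5} and Q accepts in {p2, p3, p4, p5}. In every reachable pair the two components are either both accepting — (s0, p4), (s4, p3), (s5, p5), (s3, p2) — or both non-accepting, so no string is accepted by exactly one of the machines: L(P) \ L(Q) and L(Q) \ L(P) are both empty.
Hence every string is accepted by P iff it is accepted by Q, and the two languages coincide.

Yes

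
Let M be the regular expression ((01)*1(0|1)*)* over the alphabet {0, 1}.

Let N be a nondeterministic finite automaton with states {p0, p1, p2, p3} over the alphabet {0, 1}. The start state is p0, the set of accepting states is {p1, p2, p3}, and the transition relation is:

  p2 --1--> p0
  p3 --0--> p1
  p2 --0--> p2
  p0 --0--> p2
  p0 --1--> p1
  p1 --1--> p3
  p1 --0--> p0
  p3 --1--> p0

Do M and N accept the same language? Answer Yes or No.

The empty string ε is accepted by M but rejected by N.
So L(M) ≠ L(N).

No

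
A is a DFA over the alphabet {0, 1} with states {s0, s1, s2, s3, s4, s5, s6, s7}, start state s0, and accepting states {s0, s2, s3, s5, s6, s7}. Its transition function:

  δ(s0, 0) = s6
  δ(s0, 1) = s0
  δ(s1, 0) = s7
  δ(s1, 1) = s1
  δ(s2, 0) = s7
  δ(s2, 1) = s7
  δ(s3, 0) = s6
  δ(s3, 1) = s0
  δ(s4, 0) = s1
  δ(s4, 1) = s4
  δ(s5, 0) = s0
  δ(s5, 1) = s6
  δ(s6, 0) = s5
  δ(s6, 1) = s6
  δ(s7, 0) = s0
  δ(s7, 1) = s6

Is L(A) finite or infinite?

State s0 is reachable from the start and can reach an accepting state, and it lies on the cycle s0 → s0.
Traversing that cycle any number of times yields accepted strings of unbounded length, so the language is infinite.

infinite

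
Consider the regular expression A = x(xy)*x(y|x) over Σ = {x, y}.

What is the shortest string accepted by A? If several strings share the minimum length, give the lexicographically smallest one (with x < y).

By inspection of the expression, no string of length less than 3 matches, and xxx is the lexicographically first match of length 3.

xxx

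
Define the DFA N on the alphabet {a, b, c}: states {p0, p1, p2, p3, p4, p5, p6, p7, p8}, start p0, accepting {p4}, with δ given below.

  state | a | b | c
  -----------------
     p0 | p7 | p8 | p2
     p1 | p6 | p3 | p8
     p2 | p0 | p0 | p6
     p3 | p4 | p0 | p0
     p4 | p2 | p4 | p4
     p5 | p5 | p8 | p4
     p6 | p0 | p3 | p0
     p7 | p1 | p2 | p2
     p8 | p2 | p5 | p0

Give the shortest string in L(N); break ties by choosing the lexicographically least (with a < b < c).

bbc

A breadth-first search from p0 reaches an accepting state first via the path p0 → p8 → p5 → p4 on input bbc.
No string of length < 3 is accepted (BFS exhausts all shorter strings without reaching an accepting state), and bbc is the lexicographically least accepting string of length 3.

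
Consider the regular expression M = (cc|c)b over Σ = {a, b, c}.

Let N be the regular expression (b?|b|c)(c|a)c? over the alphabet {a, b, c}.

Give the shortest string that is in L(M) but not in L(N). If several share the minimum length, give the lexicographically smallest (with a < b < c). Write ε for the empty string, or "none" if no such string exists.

cb

The string cb is accepted by M but not by N.
No shorter string lies in the difference, and cb is the lexicographically first length-2 string in L(M) \ L(N).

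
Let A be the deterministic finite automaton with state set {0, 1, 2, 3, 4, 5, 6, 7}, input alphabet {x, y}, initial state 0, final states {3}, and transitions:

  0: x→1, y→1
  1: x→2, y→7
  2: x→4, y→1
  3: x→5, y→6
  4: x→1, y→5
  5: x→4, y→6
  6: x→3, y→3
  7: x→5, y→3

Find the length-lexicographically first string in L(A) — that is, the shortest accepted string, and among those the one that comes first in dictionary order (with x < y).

A breadth-first search from 0 reaches an accepting state first via the path 0 → 1 → 7 → 3 on input xyy.
No string of length < 3 is accepted (BFS exhausts all shorter strings without reaching an accepting state), and xyy is the lexicographically least accepting string of length 3.

xyy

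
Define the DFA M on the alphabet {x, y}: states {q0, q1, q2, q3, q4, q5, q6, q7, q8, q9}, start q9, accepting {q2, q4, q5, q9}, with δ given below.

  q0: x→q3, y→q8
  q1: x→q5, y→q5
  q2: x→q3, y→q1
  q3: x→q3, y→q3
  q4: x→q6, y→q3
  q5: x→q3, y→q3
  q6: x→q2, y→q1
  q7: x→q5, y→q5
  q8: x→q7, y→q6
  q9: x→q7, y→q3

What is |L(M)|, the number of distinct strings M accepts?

3

The useful subgraph on states {q5, q7, q9} is acyclic, so L(M) is finite; the longest accepting path visits 3 useful states, giving maximum string length 2.
Counting accepting paths from q9 by length: 1 of length 0, 2 of length 2. Total 3.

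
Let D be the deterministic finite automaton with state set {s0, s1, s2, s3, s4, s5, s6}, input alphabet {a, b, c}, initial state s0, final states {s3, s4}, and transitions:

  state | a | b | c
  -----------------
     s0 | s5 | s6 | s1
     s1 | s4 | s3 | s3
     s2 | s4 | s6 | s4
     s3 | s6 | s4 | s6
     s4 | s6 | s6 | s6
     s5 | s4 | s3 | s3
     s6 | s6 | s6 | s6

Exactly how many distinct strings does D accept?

The useful subgraph on states {s0, s1, s3, s4, s5} is acyclic, so L(D) is finite; the longest accepting path visits 4 useful states, giving maximum string length 3.
Counting accepting paths from s0 by length: 6 of length 2, 4 of length 3. Total 10.

10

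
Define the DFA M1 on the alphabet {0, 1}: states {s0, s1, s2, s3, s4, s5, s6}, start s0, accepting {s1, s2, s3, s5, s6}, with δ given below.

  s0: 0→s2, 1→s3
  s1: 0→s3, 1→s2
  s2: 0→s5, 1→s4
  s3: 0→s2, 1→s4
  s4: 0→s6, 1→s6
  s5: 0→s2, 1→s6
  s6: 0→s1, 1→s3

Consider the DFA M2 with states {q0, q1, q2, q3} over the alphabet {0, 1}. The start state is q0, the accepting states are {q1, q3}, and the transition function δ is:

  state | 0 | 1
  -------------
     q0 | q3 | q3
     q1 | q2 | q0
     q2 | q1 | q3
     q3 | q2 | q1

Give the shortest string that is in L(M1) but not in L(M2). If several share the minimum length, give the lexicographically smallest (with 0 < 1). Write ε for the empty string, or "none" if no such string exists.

00

The string 00 is accepted by M1 but not by M2.
No shorter string lies in the difference, and 00 is the lexicographically first length-2 string in L(M1) \ L(M2).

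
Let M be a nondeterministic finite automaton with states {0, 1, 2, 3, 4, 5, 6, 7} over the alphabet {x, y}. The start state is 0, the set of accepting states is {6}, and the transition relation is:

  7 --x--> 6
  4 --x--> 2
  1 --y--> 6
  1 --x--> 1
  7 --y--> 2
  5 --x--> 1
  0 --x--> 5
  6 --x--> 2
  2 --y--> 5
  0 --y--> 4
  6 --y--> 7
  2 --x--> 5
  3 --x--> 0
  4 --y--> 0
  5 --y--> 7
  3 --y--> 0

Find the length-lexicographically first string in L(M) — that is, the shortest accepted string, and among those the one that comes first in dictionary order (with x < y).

A breadth-first search from 0 reaches an accepting state first via the path 0 → 5 → 1 → 6 on input xxy.
No string of length < 3 is accepted (BFS exhausts all shorter strings without reaching an accepting state), and xxy is the lexicographically least accepting string of length 3.

xxy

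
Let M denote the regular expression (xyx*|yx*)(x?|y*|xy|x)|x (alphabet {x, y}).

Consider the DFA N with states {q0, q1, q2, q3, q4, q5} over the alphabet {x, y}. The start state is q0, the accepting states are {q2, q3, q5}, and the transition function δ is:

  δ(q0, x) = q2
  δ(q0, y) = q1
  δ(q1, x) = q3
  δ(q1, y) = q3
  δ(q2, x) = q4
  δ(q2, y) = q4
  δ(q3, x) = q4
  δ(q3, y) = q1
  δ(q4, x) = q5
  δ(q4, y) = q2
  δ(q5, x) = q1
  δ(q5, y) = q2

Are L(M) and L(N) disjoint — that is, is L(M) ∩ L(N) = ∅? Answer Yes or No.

The string x is accepted by both M and N.
Hence L(M) ∩ L(N) ≠ ∅.

No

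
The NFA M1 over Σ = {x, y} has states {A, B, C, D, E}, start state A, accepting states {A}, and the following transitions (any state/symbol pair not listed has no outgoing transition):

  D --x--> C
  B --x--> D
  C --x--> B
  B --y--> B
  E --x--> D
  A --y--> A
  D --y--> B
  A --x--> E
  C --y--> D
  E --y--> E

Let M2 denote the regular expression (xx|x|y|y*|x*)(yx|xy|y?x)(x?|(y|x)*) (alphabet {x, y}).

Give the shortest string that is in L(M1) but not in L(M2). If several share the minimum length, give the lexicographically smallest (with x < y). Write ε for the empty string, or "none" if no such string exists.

ε

The empty string ε is accepted by M1 but not by M2.
Since ε is the unique shortest string, it is the required witness.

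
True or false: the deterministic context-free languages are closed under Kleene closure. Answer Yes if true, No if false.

L = {c aⁿbⁿ : n≥0} ∪ {cc aⁿb²ⁿ : n≥0} is a DCFL (the number of leading c's fixes which ratio the DPDA checks), but L* is not. Every word of L starts with c, so in a factorisation of the string cc aⁱbʲ (i≥1) into words of L each factor begins at one of the two c's: either the whole string is a single word of L (forcing j = 2i), or it splits as c · (c aⁱbʲ) with c ∈ L (take n = 0) and c aⁱbʲ ∈ L (forcing j = i). Thus L* ∩ cca⁺b* = {cc aⁿbⁿ : n≥1} ∪ {cc aⁿb²ⁿ : n≥1}. A DPDA for L* would give one for this intersection with a regular set, and, started from its configuration after reading cc, one for {aⁿbⁿ : n≥1} ∪ {aⁿb²ⁿ : n≥1}, which no deterministic PDA accepts (a DPDA for it would have a single run on aⁿb²ⁿ, accepting after the prefix aⁿbⁿ and accepting again after n more b's; an ordinary PDA that simulates it on a's and b's and, at any moment when it is accepting, may switch to reading only a fresh letter d while feeding each d to the simulation as a b, would accept aⁱbʲdᵏ (k≥1) exactly when both aⁱbʲ and aⁱbʲ⁺ᵏ are in the language, i.e. its language intersected with the regular set a*b*d⁺ would be exactly {aⁿbⁿdⁿ : n≥1} — impossible, since context-free languages are closed under intersection with regular sets and {aⁿbⁿdⁿ} is not context-free). So L* is not a DCFL.

No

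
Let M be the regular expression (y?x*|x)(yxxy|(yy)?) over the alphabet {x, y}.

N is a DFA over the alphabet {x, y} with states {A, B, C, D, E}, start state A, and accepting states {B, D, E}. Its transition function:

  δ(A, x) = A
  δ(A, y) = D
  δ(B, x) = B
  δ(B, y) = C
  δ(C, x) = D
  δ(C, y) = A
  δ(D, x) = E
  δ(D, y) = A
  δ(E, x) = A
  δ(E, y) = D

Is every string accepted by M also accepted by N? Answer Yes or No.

No

The empty string ε is in L(M) but not in L(N).
So L(M) ⊄ L(N).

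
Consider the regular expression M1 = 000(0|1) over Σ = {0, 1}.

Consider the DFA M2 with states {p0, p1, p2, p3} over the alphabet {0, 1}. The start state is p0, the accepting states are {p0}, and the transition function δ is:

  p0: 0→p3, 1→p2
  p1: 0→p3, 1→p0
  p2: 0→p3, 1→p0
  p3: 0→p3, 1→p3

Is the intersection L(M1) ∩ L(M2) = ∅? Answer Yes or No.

Yes

Converting the expression M1 to a DFA (subset construction, then merging equivalent states) gives the minimal DFA with states {r0, r1, r2, r3, r4, r5}, start state r0, accepting states {r5} and transitions r0: 0→r1, 1→r2; r1: 0→r3, 1→r2; r2: 0→r2, 1→r2; r3: 0→r4, 1→r2; r4: 0→r5, 1→r5; r5: 0→r2, 1→r2.
Exploring the product automaton M1 × M2 from the start pair (r0, p0), following both machines on each input symbol, reaches 8 state pairs: (r0, p0), (r1, p3), (r2, p2), (r3, p3), (r2, p3), (r2, p0), (r4, p3), (r5, p3).
M1 accepts in {r5} and M2 accepts in {p0}; no reachable pair has both components accepting, so no string drives both machines to acceptance simultaneously and L(M1) ∩ L(M2) = ∅.
So no string is accepted by both, and the intersection is empty.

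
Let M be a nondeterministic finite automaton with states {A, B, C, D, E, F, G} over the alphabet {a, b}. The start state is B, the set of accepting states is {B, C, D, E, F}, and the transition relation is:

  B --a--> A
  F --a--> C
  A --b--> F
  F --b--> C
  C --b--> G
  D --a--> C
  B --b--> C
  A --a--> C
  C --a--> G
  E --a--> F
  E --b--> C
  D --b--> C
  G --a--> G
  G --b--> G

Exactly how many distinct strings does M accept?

The useful subgraph on states {A, B, C, F} is acyclic, so L(M) is finite; the longest accepting path visits 4 useful states, giving maximum string length 3.
Counting accepting paths from B by length: 1 of length 0, 1 of length 1, 2 of length 2, 2 of length 3. Total 6.

6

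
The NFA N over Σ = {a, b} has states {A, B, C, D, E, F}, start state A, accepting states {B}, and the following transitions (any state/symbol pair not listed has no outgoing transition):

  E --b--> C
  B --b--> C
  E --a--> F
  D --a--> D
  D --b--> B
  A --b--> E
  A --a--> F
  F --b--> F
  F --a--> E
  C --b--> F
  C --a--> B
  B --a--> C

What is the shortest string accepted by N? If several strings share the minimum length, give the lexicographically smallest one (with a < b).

bba

A breadth-first search from A reaches an accepting state first via the path A → E → C → B on input bba.
No string of length < 3 is accepted (BFS exhausts all shorter strings without reaching an accepting state), and bba is the lexicographically least accepting string of length 3.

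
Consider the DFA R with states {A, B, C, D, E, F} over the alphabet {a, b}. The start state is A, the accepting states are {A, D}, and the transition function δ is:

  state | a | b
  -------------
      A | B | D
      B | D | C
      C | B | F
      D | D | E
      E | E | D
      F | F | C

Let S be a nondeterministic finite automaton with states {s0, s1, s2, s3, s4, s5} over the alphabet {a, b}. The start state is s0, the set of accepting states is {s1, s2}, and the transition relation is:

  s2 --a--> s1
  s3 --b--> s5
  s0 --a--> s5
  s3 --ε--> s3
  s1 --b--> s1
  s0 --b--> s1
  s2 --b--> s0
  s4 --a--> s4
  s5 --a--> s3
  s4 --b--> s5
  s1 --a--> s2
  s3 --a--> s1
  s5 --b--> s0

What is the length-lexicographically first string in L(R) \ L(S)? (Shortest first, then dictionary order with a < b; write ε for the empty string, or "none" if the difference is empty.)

The empty string ε is accepted by R but not by S.
Since ε is the unique shortest string, it is the required witness.

ε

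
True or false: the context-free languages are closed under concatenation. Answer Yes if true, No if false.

Yes

Take grammars for L₁ and L₂ with disjoint nonterminals and start symbols S₁, S₂; adding a new start symbol with S → S₁S₂ gives a context-free grammar for L₁L₂.
So the context-free languages are closed under concatenation.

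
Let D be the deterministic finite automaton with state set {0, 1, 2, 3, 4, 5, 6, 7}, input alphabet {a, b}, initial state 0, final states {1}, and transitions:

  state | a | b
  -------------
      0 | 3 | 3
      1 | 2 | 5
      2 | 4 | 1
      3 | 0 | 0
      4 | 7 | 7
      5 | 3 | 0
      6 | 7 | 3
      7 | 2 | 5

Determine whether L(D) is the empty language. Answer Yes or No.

The states reachable from the start state are {0, 3}.
None of the accepting states {1} is reachable, so no string is accepted and L(D) = ∅.

Yes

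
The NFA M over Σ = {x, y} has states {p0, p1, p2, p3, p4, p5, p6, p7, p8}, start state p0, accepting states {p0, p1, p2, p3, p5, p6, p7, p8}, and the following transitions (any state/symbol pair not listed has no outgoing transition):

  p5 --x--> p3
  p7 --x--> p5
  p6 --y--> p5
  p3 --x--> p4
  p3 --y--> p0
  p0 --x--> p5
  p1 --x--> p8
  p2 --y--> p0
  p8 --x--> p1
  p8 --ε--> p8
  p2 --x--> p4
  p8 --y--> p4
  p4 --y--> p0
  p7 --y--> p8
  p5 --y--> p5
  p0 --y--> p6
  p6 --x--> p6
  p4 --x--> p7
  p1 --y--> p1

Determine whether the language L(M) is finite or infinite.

State p0 is reachable from the start and can reach an accepting state, and it lies on the cycle p0 → p5 → p3 → p0.
Traversing that cycle any number of times yields accepted strings of unbounded length, so the language is infinite.

infinite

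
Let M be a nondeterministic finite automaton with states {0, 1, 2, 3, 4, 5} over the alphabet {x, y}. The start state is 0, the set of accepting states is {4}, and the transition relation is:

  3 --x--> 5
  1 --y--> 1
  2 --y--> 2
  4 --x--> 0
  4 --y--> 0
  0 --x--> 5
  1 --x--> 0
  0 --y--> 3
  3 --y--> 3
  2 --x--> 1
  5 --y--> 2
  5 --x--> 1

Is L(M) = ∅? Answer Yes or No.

Yes

The states reachable from the start state are {0, 1, 2, 3, 5}.
None of the accepting states {4} is reachable, so no string is accepted and L(M) = ∅.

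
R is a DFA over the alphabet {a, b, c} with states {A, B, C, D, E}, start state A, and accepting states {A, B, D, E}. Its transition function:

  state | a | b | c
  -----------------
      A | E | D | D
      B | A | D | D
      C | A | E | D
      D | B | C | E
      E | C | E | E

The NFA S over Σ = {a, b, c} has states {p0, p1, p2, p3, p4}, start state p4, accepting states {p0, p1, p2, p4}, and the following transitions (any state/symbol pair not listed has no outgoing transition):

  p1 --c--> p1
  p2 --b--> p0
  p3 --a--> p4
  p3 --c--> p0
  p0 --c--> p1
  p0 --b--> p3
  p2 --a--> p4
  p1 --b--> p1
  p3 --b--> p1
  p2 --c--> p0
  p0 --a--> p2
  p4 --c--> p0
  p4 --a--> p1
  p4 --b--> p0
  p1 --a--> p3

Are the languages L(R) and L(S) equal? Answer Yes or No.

Yes

Exploring the product automaton R × S from the start pair (A, p4), following both machines on each input symbol, reaches 5 state pairs: (A, p4), (E, p1), (D, p0), (C, p3), (B, p2).
R accepts in {A, B, D, E} and S accepts in {p0, p1, p2, p4}. In every reachable pair the two components are either both accepting — (A, p4), (E, p1), (D, p0), (B, p2) — or both non-accepting, so no string is accepted by exactly one of the machines: L(R) \ L(S) and L(S) \ L(R) are both empty.
Hence every string is accepted by R iff it is accepted by S, and the two languages coincide.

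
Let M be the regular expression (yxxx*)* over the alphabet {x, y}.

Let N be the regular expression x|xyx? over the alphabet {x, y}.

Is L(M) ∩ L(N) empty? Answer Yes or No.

Yes

Converting the expression M to a DFA (subset construction, then merging equivalent states) gives the minimal DFA with states {m0, m1, m2, m3, m4}, start state m0, accepting states {m0, m4} and transitions m0: x→m1, y→m2; m1: x→m1, y→m1; m2: x→m3, y→m1; m3: x→m4, y→m1; m4: x→m4, y→m2.
Converting the expression N to a DFA (subset construction, then merging equivalent states) gives the minimal DFA with states {n0, n1, n2, n3, n4}, start state n0, accepting states {n1, n3, n4} and transitions n0: x→n1, y→n2; n1: x→n2, y→n3; n2: x→n2, y→n2; n3: x→n4, y→n2; n4: x→n2, y→n2.
Exploring the product automaton M × N from the start pair (m0, n0), following both machines on each input symbol, reaches 8 state pairs: (m0, n0), (m1, n1), (m2, n2), (m1, n2), (m1, n3), (m3, n2), (m1, n4), (m4, n2).
M accepts in {m0, m4} and N accepts in {n1, n3, n4}; no reachable pair has both components accepting, so no string drives both machines to acceptance simultaneously and L(M) ∩ L(N) = ∅.
So no string is accepted by both, and the intersection is empty.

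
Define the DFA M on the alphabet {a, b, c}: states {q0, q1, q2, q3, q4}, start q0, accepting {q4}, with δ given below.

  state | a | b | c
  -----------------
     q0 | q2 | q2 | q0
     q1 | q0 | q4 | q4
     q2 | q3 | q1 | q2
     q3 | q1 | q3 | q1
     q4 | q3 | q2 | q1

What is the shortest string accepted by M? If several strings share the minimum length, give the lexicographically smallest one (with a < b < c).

A breadth-first search from q0 reaches an accepting state first via the path q0 → q2 → q1 → q4 on input abb.
No string of length < 3 is accepted (BFS exhausts all shorter strings without reaching an accepting state), and abb is the lexicographically least accepting string of length 3.

abb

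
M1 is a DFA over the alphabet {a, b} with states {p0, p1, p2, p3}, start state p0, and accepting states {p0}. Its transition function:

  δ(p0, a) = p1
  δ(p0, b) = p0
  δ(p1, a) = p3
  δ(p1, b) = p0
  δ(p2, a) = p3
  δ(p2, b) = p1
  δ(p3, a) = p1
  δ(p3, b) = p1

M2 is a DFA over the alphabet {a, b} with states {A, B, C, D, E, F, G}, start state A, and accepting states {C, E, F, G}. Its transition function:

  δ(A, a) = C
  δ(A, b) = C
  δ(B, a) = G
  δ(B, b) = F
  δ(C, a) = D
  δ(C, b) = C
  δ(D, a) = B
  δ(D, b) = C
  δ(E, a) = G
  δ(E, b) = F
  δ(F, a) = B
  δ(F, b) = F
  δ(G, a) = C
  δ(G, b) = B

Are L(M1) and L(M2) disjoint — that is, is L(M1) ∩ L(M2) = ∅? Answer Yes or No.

The string b is accepted by both M1 and M2.
Hence L(M1) ∩ L(M2) ≠ ∅.

No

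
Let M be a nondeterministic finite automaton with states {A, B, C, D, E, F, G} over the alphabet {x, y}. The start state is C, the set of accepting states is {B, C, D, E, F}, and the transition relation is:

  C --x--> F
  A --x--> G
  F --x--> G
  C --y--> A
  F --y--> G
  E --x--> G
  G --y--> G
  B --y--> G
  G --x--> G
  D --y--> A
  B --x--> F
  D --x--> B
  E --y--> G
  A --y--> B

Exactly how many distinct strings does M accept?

The useful subgraph on states {A, B, C, F} is acyclic, so L(M) is finite; the longest accepting path visits 4 useful states, giving maximum string length 3.
Counting accepting paths from C by length: 1 of length 0, 1 of length 1, 1 of length 2, 1 of length 3. Total 4.

4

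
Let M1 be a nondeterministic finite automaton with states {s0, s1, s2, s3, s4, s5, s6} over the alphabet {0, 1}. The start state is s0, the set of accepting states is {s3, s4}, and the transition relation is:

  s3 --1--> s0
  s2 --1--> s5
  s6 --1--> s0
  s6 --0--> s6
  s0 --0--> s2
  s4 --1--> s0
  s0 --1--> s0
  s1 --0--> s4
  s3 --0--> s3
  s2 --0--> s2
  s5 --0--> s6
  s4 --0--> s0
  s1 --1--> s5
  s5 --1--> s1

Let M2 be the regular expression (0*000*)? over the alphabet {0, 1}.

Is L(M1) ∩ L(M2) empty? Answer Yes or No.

Converting the expression M2 to a DFA (subset construction, then merging equivalent states) gives the minimal DFA with states {r0, r1, r2, r3}, start state r0, accepting states {r0, r3} and transitions r0: 0→r1, 1→r2; r1: 0→r3, 1→r2; r2: 0→r2, 1→r2; r3: 0→r3, 1→r2.
Exploring the product automaton M1 × M2 from the start pair (s0, r0), following both machines on each input symbol, reaches 9 state pairs: (s0, r0), (s2, r1), (s0, r2), (s2, r3), (s5, r2), (s2, r2), (s6, r2), (s1, r2), (s4, r2).
M1 accepts in {s3, s4} and M2 accepts in {r0, r3}; no reachable pair has both components accepting, so no string drives both machines to acceptance simultaneously and L(M1) ∩ L(M2) = ∅.
So no string is accepted by both, and the intersection is empty.

Yes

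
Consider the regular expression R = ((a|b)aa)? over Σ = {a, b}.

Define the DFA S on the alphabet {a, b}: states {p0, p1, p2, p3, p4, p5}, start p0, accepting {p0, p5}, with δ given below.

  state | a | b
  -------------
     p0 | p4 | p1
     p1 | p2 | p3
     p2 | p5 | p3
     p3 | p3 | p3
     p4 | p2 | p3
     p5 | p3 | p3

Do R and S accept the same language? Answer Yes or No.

Converting the expression R to a DFA (subset construction, then merging equivalent states) gives the minimal DFA with states {r0, r1, r2, r3, r4}, start state r0, accepting states {r0, r4} and transitions r0: a→r1, b→r1; r1: a→r2, b→r3; r2: a→r4, b→r3; r3: a→r3, b→r3; r4: a→r3, b→r3.
Exploring the product automaton R × S from the start pair (r0, p0), following both machines on each input symbol, reaches 6 state pairs: (r0, p0), (r1, p4), (r1, p1), (r2, p2), (r3, p3), (r4, p5).
R accepts in {r0, r4} and S accepts in {p0, p5}. In every reachable pair the two components are either both accepting — (r0, p0), (r4, p5) — or both non-accepting, so no string is accepted by exactly one of the machines: L(R) \ L(S) and L(S) \ L(R) are both empty.
Hence every string is accepted by R iff it is accepted by S, and the two languages coincide.

Yes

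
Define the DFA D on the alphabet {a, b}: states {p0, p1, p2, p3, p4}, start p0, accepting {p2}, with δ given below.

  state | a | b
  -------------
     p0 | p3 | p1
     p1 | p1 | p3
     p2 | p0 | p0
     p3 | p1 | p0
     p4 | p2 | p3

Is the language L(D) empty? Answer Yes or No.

Yes

The states reachable from the start state are {p0, p1, p3}.
None of the accepting states {p2} is reachable, so no string is accepted and L(D) = ∅.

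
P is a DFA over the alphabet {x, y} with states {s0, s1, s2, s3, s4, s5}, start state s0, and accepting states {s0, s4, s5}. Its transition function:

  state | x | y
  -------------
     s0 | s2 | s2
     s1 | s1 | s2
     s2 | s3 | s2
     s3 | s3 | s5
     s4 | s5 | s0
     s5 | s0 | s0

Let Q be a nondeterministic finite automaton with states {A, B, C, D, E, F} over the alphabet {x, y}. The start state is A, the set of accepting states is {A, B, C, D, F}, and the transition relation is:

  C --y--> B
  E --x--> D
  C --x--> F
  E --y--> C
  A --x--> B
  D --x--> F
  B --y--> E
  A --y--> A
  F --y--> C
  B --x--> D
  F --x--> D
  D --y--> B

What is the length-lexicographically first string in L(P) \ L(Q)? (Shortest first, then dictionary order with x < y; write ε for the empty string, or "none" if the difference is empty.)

yxy

The string yxy is accepted by P but not by Q.
No shorter string lies in the difference, and yxy is the lexicographically first length-3 string in L(P) \ L(Q).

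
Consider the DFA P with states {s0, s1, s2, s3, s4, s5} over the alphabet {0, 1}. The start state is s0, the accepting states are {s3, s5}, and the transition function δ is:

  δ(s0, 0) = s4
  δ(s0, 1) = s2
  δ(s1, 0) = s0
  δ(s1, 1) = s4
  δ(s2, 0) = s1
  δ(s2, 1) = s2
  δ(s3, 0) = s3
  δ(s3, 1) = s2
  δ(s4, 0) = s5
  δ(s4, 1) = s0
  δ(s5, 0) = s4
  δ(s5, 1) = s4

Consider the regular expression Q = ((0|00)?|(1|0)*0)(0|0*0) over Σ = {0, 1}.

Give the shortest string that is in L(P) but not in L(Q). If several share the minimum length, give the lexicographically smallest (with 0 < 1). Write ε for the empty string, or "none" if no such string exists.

0010

The string 0010 is accepted by P but not by Q.
No shorter string lies in the difference, and 0010 is the lexicographically first length-4 string in L(P) \ L(Q).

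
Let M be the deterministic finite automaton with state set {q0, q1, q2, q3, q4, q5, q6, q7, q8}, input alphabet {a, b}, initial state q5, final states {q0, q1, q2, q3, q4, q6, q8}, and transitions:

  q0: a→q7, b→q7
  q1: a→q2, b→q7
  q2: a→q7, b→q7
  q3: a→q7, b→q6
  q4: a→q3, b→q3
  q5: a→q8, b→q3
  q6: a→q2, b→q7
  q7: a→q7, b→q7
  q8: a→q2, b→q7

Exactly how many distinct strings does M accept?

5

The useful subgraph on states {q2, q3, q5, q6, q8} is acyclic, so L(M) is finite; the longest accepting path visits 4 useful states, giving maximum string length 3.
Counting accepting paths from q5 by length: 2 of length 1, 2 of length 2, 1 of length 3. Total 5.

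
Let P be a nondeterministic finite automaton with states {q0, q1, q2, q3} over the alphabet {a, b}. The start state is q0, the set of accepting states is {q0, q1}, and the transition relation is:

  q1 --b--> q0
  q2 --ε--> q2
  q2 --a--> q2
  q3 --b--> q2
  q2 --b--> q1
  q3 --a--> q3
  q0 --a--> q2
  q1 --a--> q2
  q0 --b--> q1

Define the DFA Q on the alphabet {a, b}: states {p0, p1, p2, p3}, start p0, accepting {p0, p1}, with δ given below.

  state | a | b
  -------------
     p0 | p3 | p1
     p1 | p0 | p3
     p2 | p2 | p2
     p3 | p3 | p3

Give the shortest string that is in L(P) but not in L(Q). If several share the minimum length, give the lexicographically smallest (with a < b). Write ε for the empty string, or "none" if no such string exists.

The string ab is accepted by P but not by Q.
No shorter string lies in the difference, and ab is the lexicographically first length-2 string in L(P) \ L(Q).

ab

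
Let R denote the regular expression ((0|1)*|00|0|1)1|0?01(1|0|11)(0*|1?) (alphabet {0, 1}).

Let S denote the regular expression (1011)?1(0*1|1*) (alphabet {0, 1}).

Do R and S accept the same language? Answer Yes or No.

The string 01 is accepted by R but rejected by S.
So L(R) ≠ L(S).

No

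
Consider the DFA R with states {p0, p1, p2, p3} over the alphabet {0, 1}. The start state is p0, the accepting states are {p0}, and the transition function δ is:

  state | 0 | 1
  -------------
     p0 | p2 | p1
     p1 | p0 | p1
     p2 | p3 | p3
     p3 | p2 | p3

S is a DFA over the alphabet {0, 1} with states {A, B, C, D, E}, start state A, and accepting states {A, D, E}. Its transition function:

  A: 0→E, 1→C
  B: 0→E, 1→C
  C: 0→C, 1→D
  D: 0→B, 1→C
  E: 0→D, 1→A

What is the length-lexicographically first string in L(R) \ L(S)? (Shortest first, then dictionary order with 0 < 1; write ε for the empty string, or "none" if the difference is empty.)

The string 10 is accepted by R but not by S.
No shorter string lies in the difference, and 10 is the lexicographically first length-2 string in L(R) \ L(S).

10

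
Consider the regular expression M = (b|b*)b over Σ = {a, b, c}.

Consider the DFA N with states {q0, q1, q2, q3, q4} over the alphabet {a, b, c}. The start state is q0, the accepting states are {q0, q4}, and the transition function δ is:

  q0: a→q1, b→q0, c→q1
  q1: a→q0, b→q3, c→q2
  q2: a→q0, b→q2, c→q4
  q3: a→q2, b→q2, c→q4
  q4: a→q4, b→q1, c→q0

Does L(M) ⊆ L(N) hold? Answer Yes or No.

Converting the expression M to a DFA (subset construction, then merging equivalent states) gives the minimal DFA with states {m0, m1, m2}, start state m0, accepting states {m2} and transitions m0: a→m1, b→m2, c→m1; m1: a→m1, b→m1, c→m1; m2: a→m1, b→m2, c→m1.
Exploring the product automaton M × N from the start pair (m0, q0), following both machines on each input symbol, reaches 7 state pairs: (m0, q0), (m1, q1), (m2, q0), (m1, q0), (m1, q3), (m1, q2), (m1, q4).
M accepts in {m2} and N accepts in {q0, q4}. The reachable pairs whose M-component is accepting are (m2, q0); in each of them the N-component is accepting too, so the product for L(M) \ L(N) (M-component accepting, N-component rejecting) has no reachable accepting pair and the difference is empty.
Hence every string in L(M) is also in L(N).

Yes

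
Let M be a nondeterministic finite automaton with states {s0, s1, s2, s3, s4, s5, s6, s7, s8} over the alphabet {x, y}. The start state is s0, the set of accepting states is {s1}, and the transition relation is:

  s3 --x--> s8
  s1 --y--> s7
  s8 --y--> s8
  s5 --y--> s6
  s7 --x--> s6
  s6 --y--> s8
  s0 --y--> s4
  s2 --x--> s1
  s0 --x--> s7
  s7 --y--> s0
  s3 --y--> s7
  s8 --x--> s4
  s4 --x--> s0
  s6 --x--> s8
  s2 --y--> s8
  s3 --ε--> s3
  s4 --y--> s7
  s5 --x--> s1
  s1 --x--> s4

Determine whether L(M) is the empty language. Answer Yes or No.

Yes

The states reachable from the start state are {s0, s4, s6, s7, s8}.
None of the accepting states {s1} is reachable, so no string is accepted and L(M) = ∅.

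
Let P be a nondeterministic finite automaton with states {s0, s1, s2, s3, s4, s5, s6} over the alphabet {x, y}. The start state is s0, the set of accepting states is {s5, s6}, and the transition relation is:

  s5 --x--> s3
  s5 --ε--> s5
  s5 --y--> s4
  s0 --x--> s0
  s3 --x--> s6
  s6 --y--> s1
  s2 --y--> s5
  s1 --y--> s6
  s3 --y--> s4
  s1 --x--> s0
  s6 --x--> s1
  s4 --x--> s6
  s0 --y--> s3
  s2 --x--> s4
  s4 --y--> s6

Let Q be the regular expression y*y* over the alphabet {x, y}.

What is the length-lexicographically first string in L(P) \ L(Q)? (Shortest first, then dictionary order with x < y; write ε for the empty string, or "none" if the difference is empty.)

yx

The string yx is accepted by P but not by Q.
No shorter string lies in the difference, and yx is the lexicographically first length-2 string in L(P) \ L(Q).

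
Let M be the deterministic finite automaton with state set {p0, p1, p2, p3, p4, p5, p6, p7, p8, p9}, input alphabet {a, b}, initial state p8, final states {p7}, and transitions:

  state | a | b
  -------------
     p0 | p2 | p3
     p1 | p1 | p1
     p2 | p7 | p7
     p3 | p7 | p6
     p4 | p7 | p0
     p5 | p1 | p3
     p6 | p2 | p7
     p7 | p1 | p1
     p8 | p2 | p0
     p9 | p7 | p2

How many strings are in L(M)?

8

The useful subgraph on states {p0, p2, p3, p6, p7, p8} is acyclic, so L(M) is finite; the longest accepting path visits 6 useful states, giving maximum string length 5.
Counting accepting paths from p8 by length: 2 of length 2, 3 of length 3, 1 of length 4, 2 of length 5. Total 8.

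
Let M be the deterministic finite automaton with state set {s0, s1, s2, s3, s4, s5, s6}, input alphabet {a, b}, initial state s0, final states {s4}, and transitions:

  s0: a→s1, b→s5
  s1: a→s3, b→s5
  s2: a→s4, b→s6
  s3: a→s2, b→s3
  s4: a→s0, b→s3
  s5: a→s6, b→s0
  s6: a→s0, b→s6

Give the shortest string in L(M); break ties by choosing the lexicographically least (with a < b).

A breadth-first search from s0 reaches an accepting state first via the path s0 → s1 → s3 → s2 → s4 on input aaaa.
No string of length < 4 is accepted (BFS exhausts all shorter strings without reaching an accepting state), and aaaa is the lexicographically least accepting string of length 4.

aaaa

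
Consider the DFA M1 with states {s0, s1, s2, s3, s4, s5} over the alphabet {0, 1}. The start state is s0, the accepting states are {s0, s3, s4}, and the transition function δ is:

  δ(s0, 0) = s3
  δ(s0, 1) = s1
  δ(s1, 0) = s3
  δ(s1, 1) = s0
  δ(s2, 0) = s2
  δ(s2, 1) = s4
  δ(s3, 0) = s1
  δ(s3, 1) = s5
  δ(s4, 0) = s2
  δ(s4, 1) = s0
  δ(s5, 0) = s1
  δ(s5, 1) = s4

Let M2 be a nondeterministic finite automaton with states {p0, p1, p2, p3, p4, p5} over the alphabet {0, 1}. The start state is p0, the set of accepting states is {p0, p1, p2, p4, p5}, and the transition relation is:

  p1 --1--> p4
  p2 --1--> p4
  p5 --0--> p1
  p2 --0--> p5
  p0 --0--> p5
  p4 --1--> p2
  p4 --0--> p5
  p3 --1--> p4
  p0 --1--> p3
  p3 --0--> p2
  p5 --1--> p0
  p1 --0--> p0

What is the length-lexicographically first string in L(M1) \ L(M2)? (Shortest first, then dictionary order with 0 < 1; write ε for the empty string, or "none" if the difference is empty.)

011

The string 011 is accepted by M1 but not by M2.
No shorter string lies in the difference, and 011 is the lexicographically first length-3 string in L(M1) \ L(M2).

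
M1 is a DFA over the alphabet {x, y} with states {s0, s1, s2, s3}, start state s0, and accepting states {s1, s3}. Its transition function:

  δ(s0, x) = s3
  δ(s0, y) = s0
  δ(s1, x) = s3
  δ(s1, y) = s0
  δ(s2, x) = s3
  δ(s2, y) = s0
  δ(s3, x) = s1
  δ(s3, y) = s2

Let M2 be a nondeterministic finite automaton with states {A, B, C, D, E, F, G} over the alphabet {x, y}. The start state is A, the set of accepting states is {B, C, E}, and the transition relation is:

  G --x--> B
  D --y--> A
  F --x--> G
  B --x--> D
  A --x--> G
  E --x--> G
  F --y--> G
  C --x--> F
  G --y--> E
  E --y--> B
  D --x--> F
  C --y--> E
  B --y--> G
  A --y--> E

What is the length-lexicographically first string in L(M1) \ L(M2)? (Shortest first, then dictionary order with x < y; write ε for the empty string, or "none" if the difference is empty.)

The string x is accepted by M1 but not by M2.
No shorter string lies in the difference, and x is the lexicographically first length-1 string in L(M1) \ L(M2).

x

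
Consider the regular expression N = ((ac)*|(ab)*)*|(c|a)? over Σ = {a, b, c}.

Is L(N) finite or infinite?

infinite

The expression contains a Kleene star applied to a subexpression that matches at least one nonempty string, so it matches strings of unbounded length.
Hence L(N) is infinite.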